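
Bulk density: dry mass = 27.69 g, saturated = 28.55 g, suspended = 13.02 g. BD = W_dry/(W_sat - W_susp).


BD = 27.69 / (28.55 - 13.02) = 27.69 / 15.53 = 1.783 g/cm^3

1.783


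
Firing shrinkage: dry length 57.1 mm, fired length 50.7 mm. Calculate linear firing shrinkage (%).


FS = (57.1 - 50.7) / 57.1 * 100 = 11.21%

11.21


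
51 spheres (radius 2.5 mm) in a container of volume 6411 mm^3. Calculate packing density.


V_sphere = 4/3*pi*2.5^3 = 65.4498 mm^3
Total V = 51*65.4498 = 3337.9398 mm^3
PD = 3337.9398 / 6411 = 0.521

0.521


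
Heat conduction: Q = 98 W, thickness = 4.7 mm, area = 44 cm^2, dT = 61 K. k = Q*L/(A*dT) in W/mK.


k = 98*4.7/1000/(44/10000*61) = 1.72 W/mK

1.72


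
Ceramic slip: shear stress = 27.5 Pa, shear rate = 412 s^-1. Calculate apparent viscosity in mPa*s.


eta = tau/gamma * 1000 = 27.5/412 * 1000 = 66.7 mPa*s

66.7


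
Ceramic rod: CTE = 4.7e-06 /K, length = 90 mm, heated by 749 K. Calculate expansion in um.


dL = 4.7e-06 * 90 * 749 * 1000 = 316.827 um

316.827


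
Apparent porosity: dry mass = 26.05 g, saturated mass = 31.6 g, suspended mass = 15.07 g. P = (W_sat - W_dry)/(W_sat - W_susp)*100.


P = (31.6 - 26.05) / (31.6 - 15.07) * 100 = 5.55 / 16.53 * 100 = 33.6%

33.6


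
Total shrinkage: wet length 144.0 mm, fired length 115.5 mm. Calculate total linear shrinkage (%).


TS = (144.0 - 115.5) / 144.0 * 100 = 19.79%

19.79


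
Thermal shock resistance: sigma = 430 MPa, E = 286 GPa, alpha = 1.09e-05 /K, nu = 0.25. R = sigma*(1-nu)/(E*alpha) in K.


R = 430*(1-0.25)/(286*1000*1.09e-05) = 103 K

103


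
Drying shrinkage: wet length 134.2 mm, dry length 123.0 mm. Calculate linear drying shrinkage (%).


DS = (134.2 - 123.0) / 134.2 * 100 = 8.35%

8.35


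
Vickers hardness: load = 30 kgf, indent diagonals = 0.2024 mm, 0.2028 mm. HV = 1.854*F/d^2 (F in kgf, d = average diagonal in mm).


d_avg = (0.2024+0.2028)/2 = 0.2026 mm
HV = 1.854*30/0.2026^2 = 1355

1355


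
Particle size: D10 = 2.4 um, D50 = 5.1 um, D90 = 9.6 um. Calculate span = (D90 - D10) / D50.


Span = (9.6 - 2.4) / 5.1 = 7.2 / 5.1 = 1.412

1.412


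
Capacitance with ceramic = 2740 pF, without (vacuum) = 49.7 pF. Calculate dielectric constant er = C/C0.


er = 2740 / 49.7 = 55.13

55.13


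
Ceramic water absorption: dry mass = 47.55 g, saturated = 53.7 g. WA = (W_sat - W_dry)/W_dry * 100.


WA = (53.7 - 47.55) / 47.55 * 100 = 12.93%

12.93


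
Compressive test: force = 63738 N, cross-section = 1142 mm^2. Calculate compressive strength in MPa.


CS = 63738 / 1142 = 55.8 MPa

55.8


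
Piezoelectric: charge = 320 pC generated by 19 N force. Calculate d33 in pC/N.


d33 = 320 / 19 = 16.8 pC/N

16.8


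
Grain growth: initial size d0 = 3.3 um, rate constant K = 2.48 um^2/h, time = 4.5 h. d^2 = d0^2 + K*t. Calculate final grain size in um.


d^2 = 3.3^2 + 2.48*4.5 = 22.05
d = sqrt(22.05) = 4.7 um

4.7


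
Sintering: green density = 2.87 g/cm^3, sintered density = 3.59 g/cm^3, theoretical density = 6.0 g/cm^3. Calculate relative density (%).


Relative = 3.59 / 6.0 * 100 = 59.8%

59.8


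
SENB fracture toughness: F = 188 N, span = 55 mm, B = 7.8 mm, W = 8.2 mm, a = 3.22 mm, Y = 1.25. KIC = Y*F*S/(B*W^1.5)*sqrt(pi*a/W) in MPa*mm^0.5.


KIC = 1.25*188*55/(7.8*8.2^1.5)*sqrt(pi*3.22/8.2) = 78.38

78.38


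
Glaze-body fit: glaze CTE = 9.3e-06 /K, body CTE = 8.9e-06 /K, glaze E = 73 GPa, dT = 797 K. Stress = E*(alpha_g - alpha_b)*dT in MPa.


Stress = 73*1000*(9.3e-06 - 8.9e-06)*797 = 23.3 MPa

23.3


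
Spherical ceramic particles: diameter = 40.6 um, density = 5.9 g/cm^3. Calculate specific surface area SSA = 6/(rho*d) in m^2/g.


SSA = 6 / (5.9 * 40.6) = 0.025 m^2/g

0.025


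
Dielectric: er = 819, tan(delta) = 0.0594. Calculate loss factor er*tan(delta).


Loss = 819 * 0.0594 = 48.649

48.649


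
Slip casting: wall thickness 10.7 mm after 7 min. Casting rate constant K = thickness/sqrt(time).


K = 10.7 / sqrt(7) = 10.7 / 2.6458 = 4.044 mm/min^0.5

4.044


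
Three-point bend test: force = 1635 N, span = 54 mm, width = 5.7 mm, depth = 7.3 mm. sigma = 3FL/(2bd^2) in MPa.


sigma = 3*1635*54/(2*5.7*7.3^2) = 436.0 MPa

436.0


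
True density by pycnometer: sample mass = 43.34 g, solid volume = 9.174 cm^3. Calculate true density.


TD = 43.34 / 9.174 = 4.724 g/cm^3

4.724


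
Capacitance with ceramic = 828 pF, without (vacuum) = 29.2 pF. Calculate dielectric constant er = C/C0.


er = 828 / 29.2 = 28.36

28.36


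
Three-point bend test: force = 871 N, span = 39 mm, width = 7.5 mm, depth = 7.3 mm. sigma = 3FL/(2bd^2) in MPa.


sigma = 3*871*39/(2*7.5*7.3^2) = 127.5 MPa

127.5


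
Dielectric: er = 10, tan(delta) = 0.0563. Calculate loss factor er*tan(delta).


Loss = 10 * 0.0563 = 0.563

0.563


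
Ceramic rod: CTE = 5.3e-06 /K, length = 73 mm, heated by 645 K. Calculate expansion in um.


dL = 5.3e-06 * 73 * 645 * 1000 = 249.551 um

249.551


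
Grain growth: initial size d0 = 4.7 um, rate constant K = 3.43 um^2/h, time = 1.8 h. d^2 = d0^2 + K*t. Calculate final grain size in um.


d^2 = 4.7^2 + 3.43*1.8 = 28.264
d = sqrt(28.264) = 5.32 um

5.32


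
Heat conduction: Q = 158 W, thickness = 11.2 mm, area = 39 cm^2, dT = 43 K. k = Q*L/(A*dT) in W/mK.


k = 158*11.2/1000/(39/10000*43) = 10.55 W/mK

10.55


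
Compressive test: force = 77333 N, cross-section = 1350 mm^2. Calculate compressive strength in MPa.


CS = 77333 / 1350 = 57.3 MPa

57.3


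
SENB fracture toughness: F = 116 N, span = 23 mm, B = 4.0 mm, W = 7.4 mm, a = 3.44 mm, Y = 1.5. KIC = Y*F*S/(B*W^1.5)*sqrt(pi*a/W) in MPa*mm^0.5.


KIC = 1.5*116*23/(4.0*7.4^1.5)*sqrt(pi*3.44/7.4) = 60.06

60.06


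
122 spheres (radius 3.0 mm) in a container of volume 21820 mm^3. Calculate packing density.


V_sphere = 4/3*pi*3.0^3 = 113.0973 mm^3
Total V = 122*113.0973 = 13797.8706 mm^3
PD = 13797.8706 / 21820 = 0.632

0.632


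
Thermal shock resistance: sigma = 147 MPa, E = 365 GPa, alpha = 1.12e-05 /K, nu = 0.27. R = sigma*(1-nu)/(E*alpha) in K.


R = 147*(1-0.27)/(365*1000*1.12e-05) = 26 K

26


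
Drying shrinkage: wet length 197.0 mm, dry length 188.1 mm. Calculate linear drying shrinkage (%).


DS = (197.0 - 188.1) / 197.0 * 100 = 4.52%

4.52


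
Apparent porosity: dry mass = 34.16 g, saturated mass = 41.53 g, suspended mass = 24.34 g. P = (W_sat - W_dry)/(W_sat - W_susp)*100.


P = (41.53 - 34.16) / (41.53 - 24.34) * 100 = 7.37 / 17.19 * 100 = 42.9%

42.9


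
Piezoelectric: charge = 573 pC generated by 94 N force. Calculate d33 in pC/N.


d33 = 573 / 94 = 6.1 pC/N

6.1


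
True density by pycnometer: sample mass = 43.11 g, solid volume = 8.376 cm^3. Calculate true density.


TD = 43.11 / 8.376 = 5.147 g/cm^3

5.147


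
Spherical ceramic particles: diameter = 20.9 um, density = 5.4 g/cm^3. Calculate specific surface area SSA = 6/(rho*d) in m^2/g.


SSA = 6 / (5.4 * 20.9) = 0.053 m^2/g

0.053


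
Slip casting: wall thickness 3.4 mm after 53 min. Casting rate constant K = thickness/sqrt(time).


K = 3.4 / sqrt(53) = 3.4 / 7.2801 = 0.467 mm/min^0.5

0.467


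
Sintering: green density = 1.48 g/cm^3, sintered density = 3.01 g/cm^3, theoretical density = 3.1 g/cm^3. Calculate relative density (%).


Relative = 3.01 / 3.1 * 100 = 97.1%

97.1


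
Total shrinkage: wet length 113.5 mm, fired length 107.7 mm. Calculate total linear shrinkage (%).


TS = (113.5 - 107.7) / 113.5 * 100 = 5.11%

5.11


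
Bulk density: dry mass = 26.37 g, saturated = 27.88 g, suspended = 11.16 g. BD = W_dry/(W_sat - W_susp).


BD = 26.37 / (27.88 - 11.16) = 26.37 / 16.72 = 1.577 g/cm^3

1.577


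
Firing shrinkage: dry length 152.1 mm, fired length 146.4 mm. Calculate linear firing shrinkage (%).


FS = (152.1 - 146.4) / 152.1 * 100 = 3.75%

3.75


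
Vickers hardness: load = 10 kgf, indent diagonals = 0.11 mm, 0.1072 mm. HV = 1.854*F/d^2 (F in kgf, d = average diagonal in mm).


d_avg = (0.11+0.1072)/2 = 0.1086 mm
HV = 1.854*10/0.1086^2 = 1572

1572


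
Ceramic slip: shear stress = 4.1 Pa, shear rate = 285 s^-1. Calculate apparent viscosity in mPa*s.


eta = tau/gamma * 1000 = 4.1/285 * 1000 = 14.4 mPa*s

14.4


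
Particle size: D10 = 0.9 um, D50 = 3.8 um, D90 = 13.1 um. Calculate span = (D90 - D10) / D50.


Span = (13.1 - 0.9) / 3.8 = 12.2 / 3.8 = 3.211

3.211


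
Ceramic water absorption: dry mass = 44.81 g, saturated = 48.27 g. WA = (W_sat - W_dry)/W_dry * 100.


WA = (48.27 - 44.81) / 44.81 * 100 = 7.72%

7.72


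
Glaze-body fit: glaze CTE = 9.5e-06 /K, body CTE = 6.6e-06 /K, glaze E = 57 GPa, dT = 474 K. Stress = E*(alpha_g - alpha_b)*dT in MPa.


Stress = 57*1000*(9.5e-06 - 6.6e-06)*474 = 78.4 MPa

78.4


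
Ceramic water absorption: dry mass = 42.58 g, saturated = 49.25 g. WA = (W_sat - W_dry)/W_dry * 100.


WA = (49.25 - 42.58) / 42.58 * 100 = 15.66%

15.66


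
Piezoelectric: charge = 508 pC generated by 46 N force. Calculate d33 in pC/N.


d33 = 508 / 46 = 11.0 pC/N

11.0


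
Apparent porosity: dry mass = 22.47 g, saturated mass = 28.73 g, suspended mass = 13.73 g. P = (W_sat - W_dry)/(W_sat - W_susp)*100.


P = (28.73 - 22.47) / (28.73 - 13.73) * 100 = 6.26 / 15.0 * 100 = 41.7%

41.7


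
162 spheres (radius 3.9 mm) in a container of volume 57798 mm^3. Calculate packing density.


V_sphere = 4/3*pi*3.9^3 = 248.4748 mm^3
Total V = 162*248.4748 = 40252.9176 mm^3
PD = 40252.9176 / 57798 = 0.696

0.696


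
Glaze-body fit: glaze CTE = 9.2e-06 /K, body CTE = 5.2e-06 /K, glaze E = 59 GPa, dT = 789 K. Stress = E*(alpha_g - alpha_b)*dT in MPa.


Stress = 59*1000*(9.2e-06 - 5.2e-06)*789 = 186.2 MPa

186.2


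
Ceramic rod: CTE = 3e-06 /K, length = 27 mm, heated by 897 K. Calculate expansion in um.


dL = 3e-06 * 27 * 897 * 1000 = 72.657 um

72.657


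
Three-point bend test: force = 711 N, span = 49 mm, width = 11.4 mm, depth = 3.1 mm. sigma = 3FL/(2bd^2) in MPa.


sigma = 3*711*49/(2*11.4*3.1^2) = 477.0 MPa

477.0


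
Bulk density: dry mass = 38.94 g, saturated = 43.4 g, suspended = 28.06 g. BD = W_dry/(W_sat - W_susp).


BD = 38.94 / (43.4 - 28.06) = 38.94 / 15.34 = 2.538 g/cm^3

2.538


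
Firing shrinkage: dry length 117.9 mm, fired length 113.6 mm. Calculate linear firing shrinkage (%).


FS = (117.9 - 113.6) / 117.9 * 100 = 3.65%

3.65


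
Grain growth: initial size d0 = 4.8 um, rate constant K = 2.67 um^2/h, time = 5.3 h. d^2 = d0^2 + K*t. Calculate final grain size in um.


d^2 = 4.8^2 + 2.67*5.3 = 37.191
d = sqrt(37.191) = 6.1 um

6.1


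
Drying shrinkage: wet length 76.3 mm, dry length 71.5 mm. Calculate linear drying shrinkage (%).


DS = (76.3 - 71.5) / 76.3 * 100 = 6.29%

6.29


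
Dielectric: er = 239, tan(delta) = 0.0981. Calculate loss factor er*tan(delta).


Loss = 239 * 0.0981 = 23.446

23.446


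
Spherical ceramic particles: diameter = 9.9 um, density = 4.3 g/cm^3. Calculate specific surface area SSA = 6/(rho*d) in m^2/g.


SSA = 6 / (4.3 * 9.9) = 0.141 m^2/g

0.141


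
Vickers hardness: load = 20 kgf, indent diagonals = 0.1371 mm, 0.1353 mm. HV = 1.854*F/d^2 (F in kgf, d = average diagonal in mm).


d_avg = (0.1371+0.1353)/2 = 0.1362 mm
HV = 1.854*20/0.1362^2 = 1999

1999


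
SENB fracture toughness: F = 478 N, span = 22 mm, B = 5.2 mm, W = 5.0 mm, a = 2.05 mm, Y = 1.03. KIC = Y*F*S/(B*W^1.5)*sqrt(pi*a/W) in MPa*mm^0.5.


KIC = 1.03*478*22/(5.2*5.0^1.5)*sqrt(pi*2.05/5.0) = 211.44

211.44


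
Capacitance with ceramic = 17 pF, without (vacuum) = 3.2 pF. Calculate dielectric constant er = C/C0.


er = 17 / 3.2 = 5.31

5.31


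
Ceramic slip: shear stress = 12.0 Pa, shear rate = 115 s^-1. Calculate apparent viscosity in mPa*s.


eta = tau/gamma * 1000 = 12.0/115 * 1000 = 104.3 mPa*s

104.3


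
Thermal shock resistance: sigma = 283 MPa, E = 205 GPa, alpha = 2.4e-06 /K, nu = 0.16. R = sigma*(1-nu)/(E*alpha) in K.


R = 283*(1-0.16)/(205*1000*2.4e-06) = 483 K

483


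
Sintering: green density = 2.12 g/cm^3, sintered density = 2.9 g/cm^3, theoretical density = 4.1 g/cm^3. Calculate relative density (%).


Relative = 2.9 / 4.1 * 100 = 70.7%

70.7


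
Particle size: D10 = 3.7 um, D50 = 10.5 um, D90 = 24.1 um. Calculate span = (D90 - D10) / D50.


Span = (24.1 - 3.7) / 10.5 = 20.4 / 10.5 = 1.943

1.943


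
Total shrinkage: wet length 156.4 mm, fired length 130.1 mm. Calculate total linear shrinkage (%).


TS = (156.4 - 130.1) / 156.4 * 100 = 16.82%

16.82


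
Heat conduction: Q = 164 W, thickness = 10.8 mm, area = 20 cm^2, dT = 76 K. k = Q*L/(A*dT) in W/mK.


k = 164*10.8/1000/(20/10000*76) = 11.65 W/mK

11.65


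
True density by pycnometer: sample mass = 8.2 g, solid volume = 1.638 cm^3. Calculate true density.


TD = 8.2 / 1.638 = 5.006 g/cm^3

5.006


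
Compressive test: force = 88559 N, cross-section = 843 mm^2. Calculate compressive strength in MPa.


CS = 88559 / 843 = 105.1 MPa

105.1


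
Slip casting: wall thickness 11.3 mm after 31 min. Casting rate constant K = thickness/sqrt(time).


K = 11.3 / sqrt(31) = 11.3 / 5.5678 = 2.03 mm/min^0.5

2.03


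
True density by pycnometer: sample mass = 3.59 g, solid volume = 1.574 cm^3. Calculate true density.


TD = 3.59 / 1.574 = 2.281 g/cm^3

2.281


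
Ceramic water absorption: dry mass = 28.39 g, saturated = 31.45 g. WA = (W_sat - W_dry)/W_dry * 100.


WA = (31.45 - 28.39) / 28.39 * 100 = 10.78%

10.78


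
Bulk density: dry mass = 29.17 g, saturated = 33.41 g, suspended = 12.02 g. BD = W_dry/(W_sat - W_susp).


BD = 29.17 / (33.41 - 12.02) = 29.17 / 21.39 = 1.364 g/cm^3

1.364


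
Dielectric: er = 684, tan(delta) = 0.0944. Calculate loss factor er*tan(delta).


Loss = 684 * 0.0944 = 64.57

64.57


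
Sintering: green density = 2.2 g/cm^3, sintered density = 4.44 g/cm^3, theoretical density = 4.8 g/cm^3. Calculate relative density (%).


Relative = 4.44 / 4.8 * 100 = 92.5%

92.5


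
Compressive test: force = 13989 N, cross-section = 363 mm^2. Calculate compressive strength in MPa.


CS = 13989 / 363 = 38.5 MPa

38.5


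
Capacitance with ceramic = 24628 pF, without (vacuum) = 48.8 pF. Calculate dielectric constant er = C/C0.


er = 24628 / 48.8 = 504.67

504.67


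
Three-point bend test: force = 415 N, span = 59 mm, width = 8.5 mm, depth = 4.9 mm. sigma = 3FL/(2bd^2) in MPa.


sigma = 3*415*59/(2*8.5*4.9^2) = 180.0 MPa

180.0


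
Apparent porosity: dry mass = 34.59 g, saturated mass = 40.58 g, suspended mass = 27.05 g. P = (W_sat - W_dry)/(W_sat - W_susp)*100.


P = (40.58 - 34.59) / (40.58 - 27.05) * 100 = 5.99 / 13.53 * 100 = 44.3%

44.3


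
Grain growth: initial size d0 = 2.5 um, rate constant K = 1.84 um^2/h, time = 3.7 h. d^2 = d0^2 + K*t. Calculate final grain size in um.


d^2 = 2.5^2 + 1.84*3.7 = 13.058
d = sqrt(13.058) = 3.61 um

3.61


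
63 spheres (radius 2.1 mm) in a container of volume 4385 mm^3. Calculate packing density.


V_sphere = 4/3*pi*2.1^3 = 38.7924 mm^3
Total V = 63*38.7924 = 2443.9212 mm^3
PD = 2443.9212 / 4385 = 0.557

0.557


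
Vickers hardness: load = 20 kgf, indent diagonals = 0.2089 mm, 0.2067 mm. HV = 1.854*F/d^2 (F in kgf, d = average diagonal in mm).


d_avg = (0.2089+0.2067)/2 = 0.2078 mm
HV = 1.854*20/0.2078^2 = 859

859


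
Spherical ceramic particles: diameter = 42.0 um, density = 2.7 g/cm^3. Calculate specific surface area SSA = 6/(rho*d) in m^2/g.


SSA = 6 / (2.7 * 42.0) = 0.053 m^2/g

0.053


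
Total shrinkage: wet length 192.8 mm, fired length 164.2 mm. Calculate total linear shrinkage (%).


TS = (192.8 - 164.2) / 192.8 * 100 = 14.83%

14.83


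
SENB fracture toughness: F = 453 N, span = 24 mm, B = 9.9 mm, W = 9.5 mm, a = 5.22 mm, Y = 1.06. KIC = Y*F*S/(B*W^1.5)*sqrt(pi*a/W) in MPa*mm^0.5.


KIC = 1.06*453*24/(9.9*9.5^1.5)*sqrt(pi*5.22/9.5) = 52.23

52.23


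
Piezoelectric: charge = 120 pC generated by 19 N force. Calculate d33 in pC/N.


d33 = 120 / 19 = 6.3 pC/N

6.3


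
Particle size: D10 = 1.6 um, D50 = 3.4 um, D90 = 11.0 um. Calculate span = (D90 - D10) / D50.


Span = (11.0 - 1.6) / 3.4 = 9.4 / 3.4 = 2.765

2.765


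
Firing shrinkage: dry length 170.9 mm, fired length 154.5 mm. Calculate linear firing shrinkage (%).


FS = (170.9 - 154.5) / 170.9 * 100 = 9.6%

9.6


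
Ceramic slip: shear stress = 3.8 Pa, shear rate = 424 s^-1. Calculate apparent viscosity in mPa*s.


eta = tau/gamma * 1000 = 3.8/424 * 1000 = 9.0 mPa*s

9.0


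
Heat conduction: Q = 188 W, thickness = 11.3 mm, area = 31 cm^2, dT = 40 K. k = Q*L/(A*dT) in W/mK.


k = 188*11.3/1000/(31/10000*40) = 17.13 W/mK

17.13


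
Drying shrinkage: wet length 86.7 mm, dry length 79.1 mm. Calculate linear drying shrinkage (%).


DS = (86.7 - 79.1) / 86.7 * 100 = 8.77%

8.77


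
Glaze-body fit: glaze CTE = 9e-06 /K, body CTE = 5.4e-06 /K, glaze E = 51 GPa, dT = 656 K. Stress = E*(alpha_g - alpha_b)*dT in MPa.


Stress = 51*1000*(9e-06 - 5.4e-06)*656 = 120.4 MPa

120.4


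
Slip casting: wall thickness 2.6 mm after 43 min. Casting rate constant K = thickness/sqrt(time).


K = 2.6 / sqrt(43) = 2.6 / 6.5574 = 0.396 mm/min^0.5

0.396


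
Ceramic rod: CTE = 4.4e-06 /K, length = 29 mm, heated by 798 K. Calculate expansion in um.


dL = 4.4e-06 * 29 * 798 * 1000 = 101.825 um

101.825


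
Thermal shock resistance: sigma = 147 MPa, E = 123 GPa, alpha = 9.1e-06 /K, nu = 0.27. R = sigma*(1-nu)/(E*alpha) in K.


R = 147*(1-0.27)/(123*1000*9.1e-06) = 96 K

96


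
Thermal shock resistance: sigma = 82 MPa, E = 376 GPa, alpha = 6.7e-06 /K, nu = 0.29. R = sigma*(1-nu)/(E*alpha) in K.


R = 82*(1-0.29)/(376*1000*6.7e-06) = 23 K

23


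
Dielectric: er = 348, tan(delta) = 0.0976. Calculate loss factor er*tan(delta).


Loss = 348 * 0.0976 = 33.965

33.965


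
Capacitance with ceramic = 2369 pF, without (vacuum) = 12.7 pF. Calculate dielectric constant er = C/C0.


er = 2369 / 12.7 = 186.54

186.54


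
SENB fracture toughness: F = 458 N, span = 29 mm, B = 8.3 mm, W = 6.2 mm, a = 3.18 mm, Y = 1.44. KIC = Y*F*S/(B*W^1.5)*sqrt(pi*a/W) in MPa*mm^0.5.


KIC = 1.44*458*29/(8.3*6.2^1.5)*sqrt(pi*3.18/6.2) = 189.48

189.48


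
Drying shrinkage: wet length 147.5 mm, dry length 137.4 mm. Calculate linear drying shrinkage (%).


DS = (147.5 - 137.4) / 147.5 * 100 = 6.85%

6.85


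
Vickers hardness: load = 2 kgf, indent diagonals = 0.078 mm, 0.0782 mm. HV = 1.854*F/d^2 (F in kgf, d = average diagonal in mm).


d_avg = (0.078+0.0782)/2 = 0.0781 mm
HV = 1.854*2/0.0781^2 = 608

608


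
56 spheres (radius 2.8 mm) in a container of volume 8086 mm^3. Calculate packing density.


V_sphere = 4/3*pi*2.8^3 = 91.9523 mm^3
Total V = 56*91.9523 = 5149.3288 mm^3
PD = 5149.3288 / 8086 = 0.637

0.637


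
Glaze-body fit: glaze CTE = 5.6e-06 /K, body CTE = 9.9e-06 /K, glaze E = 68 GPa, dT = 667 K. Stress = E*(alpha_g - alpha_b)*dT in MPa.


Stress = 68*1000*(5.6e-06 - 9.9e-06)*667 = -195.0 MPa

-195.0


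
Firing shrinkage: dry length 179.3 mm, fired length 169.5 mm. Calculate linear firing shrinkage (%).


FS = (179.3 - 169.5) / 179.3 * 100 = 5.47%

5.47


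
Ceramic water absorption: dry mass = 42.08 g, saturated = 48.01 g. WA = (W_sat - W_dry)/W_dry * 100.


WA = (48.01 - 42.08) / 42.08 * 100 = 14.09%

14.09


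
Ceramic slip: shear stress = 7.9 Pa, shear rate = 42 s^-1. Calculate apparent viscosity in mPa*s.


eta = tau/gamma * 1000 = 7.9/42 * 1000 = 188.1 mPa*s

188.1


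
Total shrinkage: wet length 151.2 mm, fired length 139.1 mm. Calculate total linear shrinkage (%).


TS = (151.2 - 139.1) / 151.2 * 100 = 8.0%

8.0


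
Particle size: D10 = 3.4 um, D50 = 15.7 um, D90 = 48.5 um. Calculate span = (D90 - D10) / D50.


Span = (48.5 - 3.4) / 15.7 = 45.1 / 15.7 = 2.873

2.873


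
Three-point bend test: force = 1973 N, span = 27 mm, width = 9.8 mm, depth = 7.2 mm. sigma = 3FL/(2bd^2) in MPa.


sigma = 3*1973*27/(2*9.8*7.2^2) = 157.3 MPa

157.3


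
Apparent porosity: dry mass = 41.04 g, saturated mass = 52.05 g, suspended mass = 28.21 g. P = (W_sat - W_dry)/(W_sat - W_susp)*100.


P = (52.05 - 41.04) / (52.05 - 28.21) * 100 = 11.01 / 23.84 * 100 = 46.2%

46.2


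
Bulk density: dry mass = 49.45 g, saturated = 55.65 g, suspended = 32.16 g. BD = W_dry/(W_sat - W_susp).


BD = 49.45 / (55.65 - 32.16) = 49.45 / 23.49 = 2.105 g/cm^3

2.105


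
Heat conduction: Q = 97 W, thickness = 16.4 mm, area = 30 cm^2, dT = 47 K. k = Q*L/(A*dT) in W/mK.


k = 97*16.4/1000/(30/10000*47) = 11.28 W/mK

11.28


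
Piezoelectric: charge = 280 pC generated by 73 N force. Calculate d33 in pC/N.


d33 = 280 / 73 = 3.8 pC/N

3.8


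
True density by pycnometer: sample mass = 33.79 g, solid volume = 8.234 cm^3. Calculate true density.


TD = 33.79 / 8.234 = 4.104 g/cm^3

4.104


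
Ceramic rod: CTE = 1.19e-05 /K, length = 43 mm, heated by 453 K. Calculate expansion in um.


dL = 1.19e-05 * 43 * 453 * 1000 = 231.8 um

231.8


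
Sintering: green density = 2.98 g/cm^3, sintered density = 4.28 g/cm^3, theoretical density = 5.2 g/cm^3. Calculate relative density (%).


Relative = 4.28 / 5.2 * 100 = 82.3%

82.3


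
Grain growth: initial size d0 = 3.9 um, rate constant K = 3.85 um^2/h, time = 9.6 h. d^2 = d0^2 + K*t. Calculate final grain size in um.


d^2 = 3.9^2 + 3.85*9.6 = 52.17
d = sqrt(52.17) = 7.22 um

7.22


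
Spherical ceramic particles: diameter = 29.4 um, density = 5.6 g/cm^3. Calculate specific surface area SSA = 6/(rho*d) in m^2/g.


SSA = 6 / (5.6 * 29.4) = 0.036 m^2/g

0.036


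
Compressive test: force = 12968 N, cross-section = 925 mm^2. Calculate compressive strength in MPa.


CS = 12968 / 925 = 14.0 MPa

14.0


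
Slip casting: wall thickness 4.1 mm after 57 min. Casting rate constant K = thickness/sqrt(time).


K = 4.1 / sqrt(57) = 4.1 / 7.5498 = 0.543 mm/min^0.5

0.543


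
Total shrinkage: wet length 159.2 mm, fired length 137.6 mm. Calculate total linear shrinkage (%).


TS = (159.2 - 137.6) / 159.2 * 100 = 13.57%

13.57


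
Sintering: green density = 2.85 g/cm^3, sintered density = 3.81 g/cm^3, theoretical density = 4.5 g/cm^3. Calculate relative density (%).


Relative = 3.81 / 4.5 * 100 = 84.7%

84.7


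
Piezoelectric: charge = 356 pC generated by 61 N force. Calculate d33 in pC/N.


d33 = 356 / 61 = 5.8 pC/N

5.8


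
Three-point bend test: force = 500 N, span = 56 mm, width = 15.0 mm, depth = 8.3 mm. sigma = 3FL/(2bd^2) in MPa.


sigma = 3*500*56/(2*15.0*8.3^2) = 40.6 MPa

40.6


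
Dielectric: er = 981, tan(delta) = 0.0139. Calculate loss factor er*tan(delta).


Loss = 981 * 0.0139 = 13.636

13.636


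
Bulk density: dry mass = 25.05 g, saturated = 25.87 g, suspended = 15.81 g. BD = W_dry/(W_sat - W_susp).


BD = 25.05 / (25.87 - 15.81) = 25.05 / 10.06 = 2.49 g/cm^3

2.49


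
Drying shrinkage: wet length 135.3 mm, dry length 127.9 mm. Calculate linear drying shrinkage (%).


DS = (135.3 - 127.9) / 135.3 * 100 = 5.47%

5.47


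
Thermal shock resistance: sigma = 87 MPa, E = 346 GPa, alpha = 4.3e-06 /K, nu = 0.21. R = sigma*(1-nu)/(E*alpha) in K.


R = 87*(1-0.21)/(346*1000*4.3e-06) = 46 K

46


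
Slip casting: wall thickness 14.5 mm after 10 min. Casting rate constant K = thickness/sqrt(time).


K = 14.5 / sqrt(10) = 14.5 / 3.1623 = 4.585 mm/min^0.5

4.585


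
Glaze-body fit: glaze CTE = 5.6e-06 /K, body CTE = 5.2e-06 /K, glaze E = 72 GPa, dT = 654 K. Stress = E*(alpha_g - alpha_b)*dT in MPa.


Stress = 72*1000*(5.6e-06 - 5.2e-06)*654 = 18.8 MPa

18.8


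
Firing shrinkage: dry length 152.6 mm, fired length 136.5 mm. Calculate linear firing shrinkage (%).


FS = (152.6 - 136.5) / 152.6 * 100 = 10.55%

10.55


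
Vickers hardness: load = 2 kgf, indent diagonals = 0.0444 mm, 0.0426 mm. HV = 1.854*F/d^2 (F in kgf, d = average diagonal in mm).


d_avg = (0.0444+0.0426)/2 = 0.0435 mm
HV = 1.854*2/0.0435^2 = 1960

1960


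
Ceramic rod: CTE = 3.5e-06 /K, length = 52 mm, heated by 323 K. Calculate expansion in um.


dL = 3.5e-06 * 52 * 323 * 1000 = 58.786 um

58.786


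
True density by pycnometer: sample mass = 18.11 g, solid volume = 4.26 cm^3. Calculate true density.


TD = 18.11 / 4.26 = 4.251 g/cm^3

4.251


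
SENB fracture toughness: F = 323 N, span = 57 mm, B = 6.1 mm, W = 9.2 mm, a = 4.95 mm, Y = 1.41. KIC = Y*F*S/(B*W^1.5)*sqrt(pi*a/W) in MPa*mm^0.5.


KIC = 1.41*323*57/(6.1*9.2^1.5)*sqrt(pi*4.95/9.2) = 198.28

198.28


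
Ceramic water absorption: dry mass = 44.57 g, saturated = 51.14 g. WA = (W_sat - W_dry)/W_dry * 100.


WA = (51.14 - 44.57) / 44.57 * 100 = 14.74%

14.74


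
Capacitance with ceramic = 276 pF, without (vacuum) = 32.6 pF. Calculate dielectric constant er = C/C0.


er = 276 / 32.6 = 8.47

8.47


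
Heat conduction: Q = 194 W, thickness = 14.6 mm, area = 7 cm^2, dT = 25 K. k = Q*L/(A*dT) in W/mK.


k = 194*14.6/1000/(7/10000*25) = 161.85 W/mK

161.85


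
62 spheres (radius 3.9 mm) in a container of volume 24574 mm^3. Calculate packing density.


V_sphere = 4/3*pi*3.9^3 = 248.4748 mm^3
Total V = 62*248.4748 = 15405.4376 mm^3
PD = 15405.4376 / 24574 = 0.627

0.627


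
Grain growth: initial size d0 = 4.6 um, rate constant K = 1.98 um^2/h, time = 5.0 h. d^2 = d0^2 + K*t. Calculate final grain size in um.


d^2 = 4.6^2 + 1.98*5.0 = 31.06
d = sqrt(31.06) = 5.57 um

5.57


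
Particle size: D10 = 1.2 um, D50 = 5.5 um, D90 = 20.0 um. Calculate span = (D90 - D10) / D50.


Span = (20.0 - 1.2) / 5.5 = 18.8 / 5.5 = 3.418

3.418


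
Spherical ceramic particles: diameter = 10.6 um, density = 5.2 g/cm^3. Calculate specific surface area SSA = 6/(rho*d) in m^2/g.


SSA = 6 / (5.2 * 10.6) = 0.109 m^2/g

0.109


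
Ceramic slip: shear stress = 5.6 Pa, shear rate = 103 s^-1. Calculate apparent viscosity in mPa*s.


eta = tau/gamma * 1000 = 5.6/103 * 1000 = 54.4 mPa*s

54.4


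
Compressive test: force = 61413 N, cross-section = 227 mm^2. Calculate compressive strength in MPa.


CS = 61413 / 227 = 270.5 MPa

270.5


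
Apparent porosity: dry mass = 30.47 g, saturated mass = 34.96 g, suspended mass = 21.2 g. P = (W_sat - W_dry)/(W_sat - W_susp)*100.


P = (34.96 - 30.47) / (34.96 - 21.2) * 100 = 4.49 / 13.76 * 100 = 32.6%

32.6


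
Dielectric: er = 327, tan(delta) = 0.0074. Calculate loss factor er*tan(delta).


Loss = 327 * 0.0074 = 2.42

2.42


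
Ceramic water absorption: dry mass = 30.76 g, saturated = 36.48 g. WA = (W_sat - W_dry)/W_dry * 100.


WA = (36.48 - 30.76) / 30.76 * 100 = 18.6%

18.6


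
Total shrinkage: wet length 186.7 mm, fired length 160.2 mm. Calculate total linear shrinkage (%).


TS = (186.7 - 160.2) / 186.7 * 100 = 14.19%

14.19


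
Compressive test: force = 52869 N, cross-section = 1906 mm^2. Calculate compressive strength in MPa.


CS = 52869 / 1906 = 27.7 MPa

27.7


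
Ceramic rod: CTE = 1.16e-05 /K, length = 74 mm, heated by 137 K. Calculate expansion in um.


dL = 1.16e-05 * 74 * 137 * 1000 = 117.601 um

117.601


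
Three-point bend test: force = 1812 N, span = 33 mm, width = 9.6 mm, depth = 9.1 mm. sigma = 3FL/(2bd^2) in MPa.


sigma = 3*1812*33/(2*9.6*9.1^2) = 112.8 MPa

112.8


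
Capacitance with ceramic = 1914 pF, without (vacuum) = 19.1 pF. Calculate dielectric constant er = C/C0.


er = 1914 / 19.1 = 100.21

100.21


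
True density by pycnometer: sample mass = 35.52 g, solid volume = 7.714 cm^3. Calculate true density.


TD = 35.52 / 7.714 = 4.605 g/cm^3

4.605


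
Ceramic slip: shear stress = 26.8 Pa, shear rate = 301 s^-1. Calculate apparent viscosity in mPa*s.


eta = tau/gamma * 1000 = 26.8/301 * 1000 = 89.0 mPa*s

89.0


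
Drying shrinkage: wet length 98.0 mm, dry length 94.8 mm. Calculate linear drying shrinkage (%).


DS = (98.0 - 94.8) / 98.0 * 100 = 3.27%

3.27


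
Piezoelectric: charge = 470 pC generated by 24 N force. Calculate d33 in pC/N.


d33 = 470 / 24 = 19.6 pC/N

19.6


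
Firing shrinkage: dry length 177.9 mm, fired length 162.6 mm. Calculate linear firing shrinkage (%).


FS = (177.9 - 162.6) / 177.9 * 100 = 8.6%

8.6


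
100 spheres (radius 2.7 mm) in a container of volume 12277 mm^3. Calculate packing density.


V_sphere = 4/3*pi*2.7^3 = 82.448 mm^3
Total V = 100*82.448 = 8244.8 mm^3
PD = 8244.8 / 12277 = 0.672

0.672


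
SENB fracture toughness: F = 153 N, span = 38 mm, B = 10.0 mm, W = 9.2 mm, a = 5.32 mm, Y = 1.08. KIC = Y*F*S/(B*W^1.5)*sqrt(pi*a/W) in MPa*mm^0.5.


KIC = 1.08*153*38/(10.0*9.2^1.5)*sqrt(pi*5.32/9.2) = 30.33

30.33


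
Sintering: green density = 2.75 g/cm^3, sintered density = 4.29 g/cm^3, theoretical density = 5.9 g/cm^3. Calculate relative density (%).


Relative = 4.29 / 5.9 * 100 = 72.7%

72.7


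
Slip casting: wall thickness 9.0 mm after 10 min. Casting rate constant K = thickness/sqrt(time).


K = 9.0 / sqrt(10) = 9.0 / 3.1623 = 2.846 mm/min^0.5

2.846


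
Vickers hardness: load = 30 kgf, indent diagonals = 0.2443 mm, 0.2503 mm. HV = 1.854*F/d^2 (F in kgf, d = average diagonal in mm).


d_avg = (0.2443+0.2503)/2 = 0.2473 mm
HV = 1.854*30/0.2473^2 = 909

909


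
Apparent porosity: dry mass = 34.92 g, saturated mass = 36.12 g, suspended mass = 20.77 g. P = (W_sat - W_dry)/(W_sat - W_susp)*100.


P = (36.12 - 34.92) / (36.12 - 20.77) * 100 = 1.2 / 15.35 * 100 = 7.8%

7.8


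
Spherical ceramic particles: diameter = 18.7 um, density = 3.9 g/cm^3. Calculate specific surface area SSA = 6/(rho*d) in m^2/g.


SSA = 6 / (3.9 * 18.7) = 0.082 m^2/g

0.082


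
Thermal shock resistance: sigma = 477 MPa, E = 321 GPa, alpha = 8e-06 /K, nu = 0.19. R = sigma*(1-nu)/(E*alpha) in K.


R = 477*(1-0.19)/(321*1000*8e-06) = 150 K

150


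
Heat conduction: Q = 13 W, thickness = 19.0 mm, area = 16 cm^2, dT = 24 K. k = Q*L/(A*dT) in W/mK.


k = 13*19.0/1000/(16/10000*24) = 6.43 W/mK

6.43


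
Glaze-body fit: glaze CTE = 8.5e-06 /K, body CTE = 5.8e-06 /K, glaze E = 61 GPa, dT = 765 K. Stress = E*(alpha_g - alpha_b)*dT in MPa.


Stress = 61*1000*(8.5e-06 - 5.8e-06)*765 = 126.0 MPa

126.0


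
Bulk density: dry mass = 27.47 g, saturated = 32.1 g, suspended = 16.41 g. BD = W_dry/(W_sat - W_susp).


BD = 27.47 / (32.1 - 16.41) = 27.47 / 15.69 = 1.751 g/cm^3

1.751


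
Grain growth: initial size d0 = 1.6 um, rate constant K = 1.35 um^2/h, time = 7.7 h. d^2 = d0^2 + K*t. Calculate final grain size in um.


d^2 = 1.6^2 + 1.35*7.7 = 12.955
d = sqrt(12.955) = 3.6 um

3.6


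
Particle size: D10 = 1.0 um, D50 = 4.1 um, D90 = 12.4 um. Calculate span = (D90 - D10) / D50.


Span = (12.4 - 1.0) / 4.1 = 11.4 / 4.1 = 2.78

2.78


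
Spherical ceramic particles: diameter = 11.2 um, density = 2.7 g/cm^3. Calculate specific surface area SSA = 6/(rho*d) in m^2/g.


SSA = 6 / (2.7 * 11.2) = 0.198 m^2/g

0.198


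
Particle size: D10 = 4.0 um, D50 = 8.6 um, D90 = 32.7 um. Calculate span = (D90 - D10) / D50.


Span = (32.7 - 4.0) / 8.6 = 28.7 / 8.6 = 3.337

3.337


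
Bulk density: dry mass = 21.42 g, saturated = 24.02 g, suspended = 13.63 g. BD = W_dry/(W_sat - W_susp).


BD = 21.42 / (24.02 - 13.63) = 21.42 / 10.39 = 2.062 g/cm^3

2.062


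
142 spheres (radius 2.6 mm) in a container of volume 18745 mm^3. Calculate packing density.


V_sphere = 4/3*pi*2.6^3 = 73.6222 mm^3
Total V = 142*73.6222 = 10454.3524 mm^3
PD = 10454.3524 / 18745 = 0.558

0.558


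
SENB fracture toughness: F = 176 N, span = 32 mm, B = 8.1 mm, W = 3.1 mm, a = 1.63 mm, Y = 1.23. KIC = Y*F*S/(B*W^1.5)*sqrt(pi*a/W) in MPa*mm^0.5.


KIC = 1.23*176*32/(8.1*3.1^1.5)*sqrt(pi*1.63/3.1) = 201.39

201.39


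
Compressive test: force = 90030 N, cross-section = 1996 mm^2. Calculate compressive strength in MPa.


CS = 90030 / 1996 = 45.1 MPa

45.1


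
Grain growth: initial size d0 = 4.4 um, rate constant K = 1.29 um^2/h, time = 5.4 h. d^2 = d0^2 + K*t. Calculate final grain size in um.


d^2 = 4.4^2 + 1.29*5.4 = 26.326
d = sqrt(26.326) = 5.13 um

5.13


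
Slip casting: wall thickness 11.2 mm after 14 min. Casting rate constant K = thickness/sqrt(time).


K = 11.2 / sqrt(14) = 11.2 / 3.7417 = 2.993 mm/min^0.5

2.993


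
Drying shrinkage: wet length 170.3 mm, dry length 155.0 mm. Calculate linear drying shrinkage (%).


DS = (170.3 - 155.0) / 170.3 * 100 = 8.98%

8.98


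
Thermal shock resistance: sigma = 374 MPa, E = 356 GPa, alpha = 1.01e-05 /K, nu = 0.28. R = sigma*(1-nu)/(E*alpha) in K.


R = 374*(1-0.28)/(356*1000*1.01e-05) = 75 K

75


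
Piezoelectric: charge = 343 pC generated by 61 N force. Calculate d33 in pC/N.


d33 = 343 / 61 = 5.6 pC/N

5.6


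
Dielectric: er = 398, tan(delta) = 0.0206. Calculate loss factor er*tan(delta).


Loss = 398 * 0.0206 = 8.199

8.199


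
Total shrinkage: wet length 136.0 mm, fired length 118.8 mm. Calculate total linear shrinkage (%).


TS = (136.0 - 118.8) / 136.0 * 100 = 12.65%

12.65


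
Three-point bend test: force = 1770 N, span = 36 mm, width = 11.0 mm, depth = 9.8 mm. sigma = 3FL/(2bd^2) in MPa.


sigma = 3*1770*36/(2*11.0*9.8^2) = 90.5 MPa

90.5


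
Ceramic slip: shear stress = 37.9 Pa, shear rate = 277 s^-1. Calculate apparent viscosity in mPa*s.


eta = tau/gamma * 1000 = 37.9/277 * 1000 = 136.8 mPa*s

136.8


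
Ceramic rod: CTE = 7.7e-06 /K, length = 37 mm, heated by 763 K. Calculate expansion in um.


dL = 7.7e-06 * 37 * 763 * 1000 = 217.379 um

217.379


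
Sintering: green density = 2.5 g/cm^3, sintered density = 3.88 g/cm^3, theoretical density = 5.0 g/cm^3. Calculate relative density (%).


Relative = 3.88 / 5.0 * 100 = 77.6%

77.6


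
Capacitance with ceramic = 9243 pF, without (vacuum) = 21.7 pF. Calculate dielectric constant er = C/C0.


er = 9243 / 21.7 = 425.94

425.94


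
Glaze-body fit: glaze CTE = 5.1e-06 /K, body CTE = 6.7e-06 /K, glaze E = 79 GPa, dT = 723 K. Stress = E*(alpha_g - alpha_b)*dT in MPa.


Stress = 79*1000*(5.1e-06 - 6.7e-06)*723 = -91.4 MPa

-91.4


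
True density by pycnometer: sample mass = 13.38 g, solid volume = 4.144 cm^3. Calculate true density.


TD = 13.38 / 4.144 = 3.229 g/cm^3

3.229


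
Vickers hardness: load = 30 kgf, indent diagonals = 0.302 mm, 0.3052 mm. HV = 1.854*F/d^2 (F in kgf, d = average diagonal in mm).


d_avg = (0.302+0.3052)/2 = 0.3036 mm
HV = 1.854*30/0.3036^2 = 603

603


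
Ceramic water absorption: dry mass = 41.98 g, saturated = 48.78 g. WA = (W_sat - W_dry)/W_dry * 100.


WA = (48.78 - 41.98) / 41.98 * 100 = 16.2%

16.2


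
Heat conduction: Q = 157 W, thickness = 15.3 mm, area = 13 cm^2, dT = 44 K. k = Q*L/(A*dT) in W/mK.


k = 157*15.3/1000/(13/10000*44) = 41.99 W/mK

41.99


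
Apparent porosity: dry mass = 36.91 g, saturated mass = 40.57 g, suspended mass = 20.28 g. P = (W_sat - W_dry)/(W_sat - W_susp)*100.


P = (40.57 - 36.91) / (40.57 - 20.28) * 100 = 3.66 / 20.29 * 100 = 18.0%

18.0


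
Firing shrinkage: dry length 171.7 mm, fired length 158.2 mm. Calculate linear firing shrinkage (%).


FS = (171.7 - 158.2) / 171.7 * 100 = 7.86%

7.86


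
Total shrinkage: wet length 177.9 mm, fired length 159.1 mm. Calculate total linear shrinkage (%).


TS = (177.9 - 159.1) / 177.9 * 100 = 10.57%

10.57


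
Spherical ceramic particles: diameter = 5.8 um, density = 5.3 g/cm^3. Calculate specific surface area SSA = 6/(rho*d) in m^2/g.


SSA = 6 / (5.3 * 5.8) = 0.195 m^2/g

0.195


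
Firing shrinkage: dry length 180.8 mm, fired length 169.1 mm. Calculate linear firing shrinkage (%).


FS = (180.8 - 169.1) / 180.8 * 100 = 6.47%

6.47


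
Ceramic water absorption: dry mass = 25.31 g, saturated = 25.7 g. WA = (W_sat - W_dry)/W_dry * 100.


WA = (25.7 - 25.31) / 25.31 * 100 = 1.54%

1.54


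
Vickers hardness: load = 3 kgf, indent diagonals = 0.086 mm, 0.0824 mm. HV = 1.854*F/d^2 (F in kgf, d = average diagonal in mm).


d_avg = (0.086+0.0824)/2 = 0.0842 mm
HV = 1.854*3/0.0842^2 = 785

785


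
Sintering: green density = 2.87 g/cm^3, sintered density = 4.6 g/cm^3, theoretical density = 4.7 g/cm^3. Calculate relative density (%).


Relative = 4.6 / 4.7 * 100 = 97.9%

97.9


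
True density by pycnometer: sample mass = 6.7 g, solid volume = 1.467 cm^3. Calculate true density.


TD = 6.7 / 1.467 = 4.567 g/cm^3

4.567


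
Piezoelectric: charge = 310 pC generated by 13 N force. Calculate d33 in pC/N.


d33 = 310 / 13 = 23.8 pC/N

23.8


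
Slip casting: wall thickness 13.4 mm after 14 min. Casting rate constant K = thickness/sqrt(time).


K = 13.4 / sqrt(14) = 13.4 / 3.7417 = 3.581 mm/min^0.5

3.581


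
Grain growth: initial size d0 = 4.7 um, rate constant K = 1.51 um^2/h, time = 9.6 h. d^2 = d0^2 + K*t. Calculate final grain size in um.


d^2 = 4.7^2 + 1.51*9.6 = 36.586
d = sqrt(36.586) = 6.05 um

6.05


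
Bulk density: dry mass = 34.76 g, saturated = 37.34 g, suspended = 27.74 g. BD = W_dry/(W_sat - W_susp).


BD = 34.76 / (37.34 - 27.74) = 34.76 / 9.6 = 3.621 g/cm^3

3.621


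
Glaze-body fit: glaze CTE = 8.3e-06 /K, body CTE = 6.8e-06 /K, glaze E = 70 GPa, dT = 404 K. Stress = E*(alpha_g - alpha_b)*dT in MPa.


Stress = 70*1000*(8.3e-06 - 6.8e-06)*404 = 42.4 MPa

42.4


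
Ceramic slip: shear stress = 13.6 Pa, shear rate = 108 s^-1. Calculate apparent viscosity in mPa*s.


eta = tau/gamma * 1000 = 13.6/108 * 1000 = 125.9 mPa*s

125.9


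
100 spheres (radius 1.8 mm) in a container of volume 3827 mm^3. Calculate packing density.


V_sphere = 4/3*pi*1.8^3 = 24.429 mm^3
Total V = 100*24.429 = 2442.9 mm^3
PD = 2442.9 / 3827 = 0.638

0.638


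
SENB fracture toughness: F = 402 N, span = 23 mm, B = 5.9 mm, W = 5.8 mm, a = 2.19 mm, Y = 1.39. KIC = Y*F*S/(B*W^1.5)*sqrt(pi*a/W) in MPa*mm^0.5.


KIC = 1.39*402*23/(5.9*5.8^1.5)*sqrt(pi*2.19/5.8) = 169.85

169.85


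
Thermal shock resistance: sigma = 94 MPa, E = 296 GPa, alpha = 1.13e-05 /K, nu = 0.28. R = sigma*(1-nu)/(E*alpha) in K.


R = 94*(1-0.28)/(296*1000*1.13e-05) = 20 K

20


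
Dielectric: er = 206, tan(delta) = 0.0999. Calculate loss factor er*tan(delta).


Loss = 206 * 0.0999 = 20.579

20.579


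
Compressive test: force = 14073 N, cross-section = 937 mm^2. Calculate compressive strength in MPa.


CS = 14073 / 937 = 15.0 MPa

15.0


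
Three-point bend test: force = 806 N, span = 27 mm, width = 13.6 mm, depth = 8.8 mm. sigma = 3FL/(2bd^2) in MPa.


sigma = 3*806*27/(2*13.6*8.8^2) = 31.0 MPa

31.0


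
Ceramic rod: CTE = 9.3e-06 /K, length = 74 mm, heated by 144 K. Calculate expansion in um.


dL = 9.3e-06 * 74 * 144 * 1000 = 99.101 um

99.101


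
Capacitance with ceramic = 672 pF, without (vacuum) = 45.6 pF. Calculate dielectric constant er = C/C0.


er = 672 / 45.6 = 14.74

14.74


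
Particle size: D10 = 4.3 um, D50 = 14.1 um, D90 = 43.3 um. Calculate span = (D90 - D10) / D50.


Span = (43.3 - 4.3) / 14.1 = 39.0 / 14.1 = 2.766

2.766


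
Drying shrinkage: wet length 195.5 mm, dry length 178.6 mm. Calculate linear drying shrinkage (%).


DS = (195.5 - 178.6) / 195.5 * 100 = 8.64%

8.64


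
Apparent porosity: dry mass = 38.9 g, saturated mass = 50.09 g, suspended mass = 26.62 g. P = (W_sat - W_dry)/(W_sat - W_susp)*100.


P = (50.09 - 38.9) / (50.09 - 26.62) * 100 = 11.19 / 23.47 * 100 = 47.7%

47.7
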